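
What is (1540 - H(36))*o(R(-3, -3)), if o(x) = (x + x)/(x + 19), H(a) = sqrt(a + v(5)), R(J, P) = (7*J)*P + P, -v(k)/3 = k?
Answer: 184800/79 - 120*sqrt(21)/79 ≈ 2332.3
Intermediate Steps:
v(k) = -3*k
R(J, P) = P + 7*J*P (R(J, P) = 7*J*P + P = P + 7*J*P)
H(a) = sqrt(-15 + a) (H(a) = sqrt(a - 3*5) = sqrt(a - 15) = sqrt(-15 + a))
o(x) = 2*x/(19 + x) (o(x) = (2*x)/(19 + x) = 2*x/(19 + x))
(1540 - H(36))*o(R(-3, -3)) = (1540 - sqrt(-15 + 36))*(2*(-3*(1 + 7*(-3)))/(19 - 3*(1 + 7*(-3)))) = (1540 - sqrt(21))*(2*(-3*(1 - 21))/(19 - 3*(1 - 21))) = (1540 - sqrt(21))*(2*(-3*(-20))/(19 - 3*(-20))) = (1540 - sqrt(21))*(2*60/(19 + 60)) = (1540 - sqrt(21))*(2*60/79) = (1540 - sqrt(21))*(2*60*(1/79)) = (1540 - sqrt(21))*(120/79) = 184800/79 - 120*sqrt(21)/79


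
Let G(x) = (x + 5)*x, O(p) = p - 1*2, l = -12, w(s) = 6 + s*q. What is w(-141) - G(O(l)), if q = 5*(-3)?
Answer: 1995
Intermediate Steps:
q = -15
w(s) = 6 - 15*s (w(s) = 6 + s*(-15) = 6 - 15*s)
O(p) = -2 + p (O(p) = p - 2 = -2 + p)
G(x) = x*(5 + x) (G(x) = (5 + x)*x = x*(5 + x))
w(-141) - G(O(l)) = (6 - 15*(-141)) - (-2 - 12)*(5 + (-2 - 12)) = (6 + 2115) - (-14)*(5 - 14) = 2121 - (-14)*(-9) = 2121 - 1*126 = 2121 - 126 = 1995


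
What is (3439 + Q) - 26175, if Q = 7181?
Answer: -15555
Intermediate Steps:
(3439 + Q) - 26175 = (3439 + 7181) - 26175 = 10620 - 26175 = -15555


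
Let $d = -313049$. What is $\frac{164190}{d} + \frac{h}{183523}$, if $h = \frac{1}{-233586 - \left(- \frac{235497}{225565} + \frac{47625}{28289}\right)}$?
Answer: $- \frac{44913252843463080459238705}{85632796691442457687082754} \approx -0.52449$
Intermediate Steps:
$h = - \frac{6381008285}{1490518281818502}$ ($h = \frac{1}{-233586 - \frac{4080558492}{6381008285}} = \frac{1}{- \frac{1490518281818502}{6381008285}} = - \frac{6381008285}{1490518281818502} \approx -4.2811 \cdot 10^{-6}$)
$\frac{164190}{d} + \frac{h}{183523} = \frac{164190}{-313049} - \frac{6381008285}{1490518281818502 \cdot 183523} = 164190 \left(- \frac{1}{313049}\right) - \frac{6381008285}{273544386634176942546} = - \frac{164190}{313049} - \frac{6381008285}{273544386634176942546} = - \frac{44913252843463080459238705}{85632796691442457687082754}$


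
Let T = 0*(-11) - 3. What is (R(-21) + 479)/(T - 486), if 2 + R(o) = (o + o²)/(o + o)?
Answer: -467/489 ≈ -0.95501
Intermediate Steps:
R(o) = -2 + (o + o²)/(2*o) (R(o) = -2 + (o + o²)/(o + o) = -2 + (o + o²)/((2*o)) = -2 + (o + o²)*(1/(2*o)) = -2 + (o + o²)/(2*o))
T = -3 (T = 0 - 3 = -3)
(R(-21) + 479)/(T - 486) = ((-3/2 + (½)*(-21)) + 479)/(-3 - 486) = ((-3/2 - 21/2) + 479)/(-489) = (-12 + 479)*(-1/489) = 467*(-1/489) = -467/489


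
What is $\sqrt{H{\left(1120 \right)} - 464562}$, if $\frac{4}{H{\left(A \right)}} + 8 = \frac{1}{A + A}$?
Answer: $\frac{7 i \sqrt{338246335042}}{5973} \approx 681.59 i$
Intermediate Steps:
$H{\left(A \right)} = \frac{4}{-8 + \frac{1}{2 A}}$ ($H{\left(A \right)} = \frac{4}{-8 + \frac{1}{A + A}} = \frac{4}{-8 + \frac{1}{2 A}}$)
$\sqrt{H{\left(1120 \right)} - 464562} = \sqrt{\left(-8\right) 1120 \frac{1}{-1 + 16 \cdot 1120} - 464562} = \sqrt{\left(-8\right) 1120 \frac{1}{-1 + 17920} - 464562} = \sqrt{\left(-8\right) 1120 \cdot \frac{1}{17919} - 464562} = \sqrt{- \frac{8960}{17919} - 464562} = \sqrt{- \frac{8324495438}{17919}} = \frac{7 i \sqrt{338246335042}}{5973}$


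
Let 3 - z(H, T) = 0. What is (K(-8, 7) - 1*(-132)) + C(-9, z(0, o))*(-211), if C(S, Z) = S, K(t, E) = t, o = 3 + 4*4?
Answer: 2023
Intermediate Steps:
o = 19 (o = 3 + 16 = 19)
z(H, T) = 3 (z(H, T) = 3 - 1*0 = 3 + 0 = 3)
(K(-8, 7) - 1*(-132)) + C(-9, z(0, o))*(-211) = (-8 - 1*(-132)) - 9*(-211) = (-8 + 132) + 1899 = 124 + 1899 = 2023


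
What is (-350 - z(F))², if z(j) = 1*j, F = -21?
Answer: 108241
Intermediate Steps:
z(j) = j
(-350 - z(F))² = (-350 - 1*(-21))² = (-350 + 21)² = (-329)² = 108241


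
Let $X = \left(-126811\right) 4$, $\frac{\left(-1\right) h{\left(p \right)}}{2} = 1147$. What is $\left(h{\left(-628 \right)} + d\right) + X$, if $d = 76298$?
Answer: $-433240$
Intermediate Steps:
$h{\left(p \right)} = -2294$ ($h{\left(p \right)} = \left(-2\right) 1147 = -2294$)
$X = -507244$
$\left(h{\left(-628 \right)} + d\right) + X = \left(-2294 + 76298\right) - 507244 = 74004 - 507244 = -433240$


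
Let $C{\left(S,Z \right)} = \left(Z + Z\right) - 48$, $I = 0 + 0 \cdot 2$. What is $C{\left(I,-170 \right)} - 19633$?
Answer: $-20021$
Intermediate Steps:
$I = 0$ ($I = 0 + 0 = 0$)
$C{\left(S,Z \right)} = -48 + 2 Z$ ($C{\left(S,Z \right)} = 2 Z - 48 = -48 + 2 Z$)
$C{\left(I,-170 \right)} - 19633 = \left(-48 + 2 \left(-170\right)\right) - 19633 = \left(-48 - 340\right) - 19633 = -388 - 19633 = -20021$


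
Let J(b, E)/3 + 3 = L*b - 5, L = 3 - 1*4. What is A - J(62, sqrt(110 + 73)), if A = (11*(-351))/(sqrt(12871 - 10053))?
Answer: 210 - 3861*sqrt(2818)/2818 ≈ 137.27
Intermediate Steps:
L = -1 (L = 3 - 4 = -1)
J(b, E) = -24 - 3*b (J(b, E) = -9 + 3*(-b - 5) = -9 + 3*(-5 - b) = -9 + (-15 - 3*b) = -24 - 3*b)
A = -3861*sqrt(2818)/2818 ≈ -72.733
A - J(62, sqrt(110 + 73)) = -3861*sqrt(2818)/2818 - (-24 - 3*62) = -3861*sqrt(2818)/2818 - (-24 - 186) = -3861*sqrt(2818)/2818 - 1*(-210) = -3861*sqrt(2818)/2818 + 210 = 210 - 3861*sqrt(2818)/2818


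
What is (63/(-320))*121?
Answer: -7623/320 ≈ -23.822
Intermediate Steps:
(63/(-320))*121 = (63*(-1/320))*121 = -63/320*121 = -7623/320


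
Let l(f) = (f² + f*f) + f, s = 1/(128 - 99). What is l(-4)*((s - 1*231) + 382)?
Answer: 122640/29 ≈ 4229.0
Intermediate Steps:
s = 1/29 ≈ 0.034483
l(f) = f + 2*f² (l(f) = (f² + f²) + f = 2*f² + f = f + 2*f²)
l(-4)*((s - 1*231) + 382) = (-4*(1 + 2*(-4)))*((1/29 - 1*231) + 382) = (-4*(1 - 8))*((1/29 - 231) + 382) = (-4*(-7))*(-6698/29 + 382) = 28*(4380/29) = 122640/29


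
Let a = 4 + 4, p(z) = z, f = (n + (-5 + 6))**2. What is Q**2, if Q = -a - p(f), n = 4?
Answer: 1089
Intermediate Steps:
f = 25 (f = (4 + (-5 + 6))**2 = (4 + 1)**2 = 5**2 = 25)
a = 8
Q = -33 (Q = -1*8 - 1*25 = -8 - 25 = -33)
Q**2 = (-33)**2 = 1089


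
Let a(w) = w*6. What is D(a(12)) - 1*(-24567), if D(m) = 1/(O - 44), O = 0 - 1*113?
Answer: 3857018/157 ≈ 24567.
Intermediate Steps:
O = -113 (O = 0 - 113 = -113)
a(w) = 6*w
D(m) = -1/157 (D(m) = 1/(-113 - 44) = 1/(-157) = -1/157)
D(a(12)) - 1*(-24567) = -1/157 - 1*(-24567) = -1/157 + 24567 = 3857018/157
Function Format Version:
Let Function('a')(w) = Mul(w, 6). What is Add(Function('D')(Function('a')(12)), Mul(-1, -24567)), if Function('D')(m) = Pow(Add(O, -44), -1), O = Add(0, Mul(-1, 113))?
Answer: Rational(3857018, 157) ≈ 24567.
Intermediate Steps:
O = -113 (O = Add(0, -113) = -113)
Function('a')(w) = Mul(6, w)
Function('D')(m) = Rational(-1, 157) (Function('D')(m) = Pow(Add(-113, -44), -1) = Pow(-157, -1) = Rational(-1, 157))
Add(Function('D')(Function('a')(12)), Mul(-1, -24567)) = Add(Rational(-1, 157), Mul(-1, -24567)) = Add(Rational(-1, 157), 24567) = Rational(3857018, 157)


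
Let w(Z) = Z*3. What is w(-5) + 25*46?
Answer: 1135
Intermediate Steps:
w(Z) = 3*Z
w(-5) + 25*46 = 3*(-5) + 25*46 = -15 + 1150 = 1135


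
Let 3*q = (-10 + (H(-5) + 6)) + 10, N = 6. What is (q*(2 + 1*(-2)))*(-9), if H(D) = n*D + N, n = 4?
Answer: 0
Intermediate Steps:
H(D) = 6 + 4*D (H(D) = 4*D + 6 = 6 + 4*D)
q = -8/3 (q = ((-10 + ((6 + 4*(-5)) + 6)) + 10)/3 = ((-10 + ((6 - 20) + 6)) + 10)/3 = ((-10 + (-14 + 6)) + 10)/3 = ((-10 - 8) + 10)/3 = (-18 + 10)/3 = (1/3)*(-8) = -8/3 ≈ -2.6667)
(q*(2 + 1*(-2)))*(-9) = -8*(2 + 1*(-2))/3*(-9) = -8*(2 - 2)/3*(-9) = -8/3*0*(-9) = 0*(-9) = 0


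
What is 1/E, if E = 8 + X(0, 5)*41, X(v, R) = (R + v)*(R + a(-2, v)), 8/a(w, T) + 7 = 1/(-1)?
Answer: 1/828 ≈ 0.0012077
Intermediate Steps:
a(w, T) = -1 (a(w, T) = 8/(-7 + 1/(-1)) = 8/(-7 - 1) = 8/(-8) = 8*(-⅛) = -1)
X(v, R) = (-1 + R)*(R + v) (X(v, R) = (R + v)*(R - 1) = (R + v)*(-1 + R) = (-1 + R)*(R + v))
E = 828 (E = 8 + (5² - 1*5 - 1*0 + 5*0)*41 = 8 + (25 - 5 + 0 + 0)*41 = 8 + 20*41 = 8 + 820 = 828)
1/E = 1/828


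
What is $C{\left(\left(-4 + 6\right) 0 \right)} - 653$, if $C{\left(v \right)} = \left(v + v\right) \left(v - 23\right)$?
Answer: $-653$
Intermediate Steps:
$C{\left(v \right)} = 2 v \left(-23 + v\right)$
$C{\left(\left(-4 + 6\right) 0 \right)} - 653 = 2 \left(-4 + 6\right) 0 \left(-23 + \left(-4 + 6\right) 0\right) - 653 = 2 \cdot 2 \cdot 0 \left(-23 + 2 \cdot 0\right) - 653 = 2 \cdot 0 \left(-23 + 0\right) - 653 = 2 \cdot 0 \left(-23\right) - 653 = 0 - 653 = -653$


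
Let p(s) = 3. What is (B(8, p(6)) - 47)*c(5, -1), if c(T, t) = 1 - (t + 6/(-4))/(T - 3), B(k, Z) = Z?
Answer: -99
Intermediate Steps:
c(T, t) = 1 - (-3/2 + t)/(-3 + T) (c(T, t) = 1 - (t + 6*(-¼))/(-3 + T) = 1 - (t - 3/2)/(-3 + T) = 1 - (-3/2 + t)/(-3 + T))
(B(8, p(6)) - 47)*c(5, -1) = (3 - 47)*((-3/2 + 5 - 1*(-1))/(-3 + 5)) = -44*(-3/2 + 5 + 1)/2 = -22*9/2 = -44*9/4 = -99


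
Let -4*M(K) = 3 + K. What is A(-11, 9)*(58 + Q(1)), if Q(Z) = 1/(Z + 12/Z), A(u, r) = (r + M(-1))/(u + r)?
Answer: -12835/52 ≈ -246.83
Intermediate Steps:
M(K) = -¾ - K/4 (M(K) = -(3 + K)/4 = -¾ - K/4)
A(u, r) = (-½ + r)/(r + u) (A(u, r) = (r + (-¾ - ¼*(-1)))/(u + r) = (r + (-¾ + ¼))/(r + u) = (r - ½)/(r + u) = (-½ + r)/(r + u))
A(-11, 9)*(58 + Q(1)) = ((-½ + 9)/(9 - 11))*(58 + 1/(12 + 1²)) = ((17/2)/(-2))*(58 + 1/(12 + 1)) = (-½*17/2)*(58 + 1/13) = -17*(58 + 1*(1/13))/4 = -17*(58 + 1/13)/4 = -17/4*755/13 = -12835/52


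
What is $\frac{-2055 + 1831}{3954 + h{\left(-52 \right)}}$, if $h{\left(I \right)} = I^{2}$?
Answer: $- \frac{112}{3329} \approx -0.033644$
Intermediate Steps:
$\frac{-2055 + 1831}{3954 + h{\left(-52 \right)}} = \frac{-2055 + 1831}{3954 + \left(-52\right)^{2}} = - \frac{224}{3954 + 2704} = - \frac{224}{6658} = \left(-224\right) \frac{1}{6658} = - \frac{112}{3329}$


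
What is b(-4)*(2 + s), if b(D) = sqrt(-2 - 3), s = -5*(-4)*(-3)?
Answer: -58*I*sqrt(5) ≈ -129.69*I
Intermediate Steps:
s = -60 (s = 20*(-3) = -60)
b(D) = I*sqrt(5) (b(D) = sqrt(-5) = I*sqrt(5))
b(-4)*(2 + s) = (I*sqrt(5))*(2 - 60) = (I*sqrt(5))*(-58) = -58*I*sqrt(5)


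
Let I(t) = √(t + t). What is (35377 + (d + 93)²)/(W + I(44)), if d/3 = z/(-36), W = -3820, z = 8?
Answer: -26952965/2345193 - 28223*√22/4690386 ≈ -11.521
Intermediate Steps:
I(t) = √2*√t (I(t) = √(2*t) = √2*√t)
d = -⅔ (d = 3*(8/(-36)) = 3*(8*(-1/36)) = 3*(-2/9) = -⅔ ≈ -0.66667)
(35377 + (d + 93)²)/(W + I(44)) = (35377 + (-⅔ + 93)²)/(-3820 + √2*√44) = (35377 + (277/3)²)/(-3820 + √2*(2*√11)) = (35377 + 76729/9)/(-3820 + 2*√22) = 395122/(9*(-3820 + 2*√22))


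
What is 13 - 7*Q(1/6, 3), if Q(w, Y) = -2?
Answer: 27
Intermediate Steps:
13 - 7*Q(1/6, 3) = 13 - 7*(-2) = 13 + 14 = 27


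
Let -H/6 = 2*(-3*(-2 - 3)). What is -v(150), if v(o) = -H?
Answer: -180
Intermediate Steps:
H = -180 (H = -12*(-3*(-2 - 3)) = -12*(-3*(-5)) = -12*15 = -6*30 = -180)
v(o) = 180 (v(o) = -1*(-180) = 180)
-v(150) = -1*180 = -180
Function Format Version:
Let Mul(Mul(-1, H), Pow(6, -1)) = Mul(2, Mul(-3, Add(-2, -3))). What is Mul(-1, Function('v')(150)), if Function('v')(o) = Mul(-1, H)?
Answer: -180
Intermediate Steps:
H = -180 (H = Mul(-6, Mul(2, Mul(-3, Add(-2, -3)))) = Mul(-6, Mul(2, Mul(-3, -5))) = Mul(-6, Mul(2, 15)) = Mul(-6, 30) = -180)
Function('v')(o) = 180 (Function('v')(o) = Mul(-1, -180) = 180)
Mul(-1, Function('v')(150)) = Mul(-1, 180) = -180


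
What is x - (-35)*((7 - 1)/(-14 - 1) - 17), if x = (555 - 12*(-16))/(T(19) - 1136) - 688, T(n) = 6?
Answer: -1466357/1130 ≈ -1297.7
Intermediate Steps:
x = -778187/1130 (x = (555 - 12*(-16))/(6 - 1136) - 688 = (555 + 192)/(-1130) - 688 = 747*(-1/1130) - 688 = -747/1130 - 688 = -778187/1130 ≈ -688.66)
x - (-35)*((7 - 1)/(-14 - 1) - 17) = -778187/1130 - (-35)*((7 - 1)/(-14 - 1) - 17) = -778187/1130 - (-35)*(6/(-15) - 17) = -778187/1130 - (-35)*(6*(-1/15) - 17) = -778187/1130 - (-35)*(-2/5 - 17) = -778187/1130 - (-35)*(-87)/5 = -778187/1130 - 1*609 = -778187/1130 - 609 = -1466357/1130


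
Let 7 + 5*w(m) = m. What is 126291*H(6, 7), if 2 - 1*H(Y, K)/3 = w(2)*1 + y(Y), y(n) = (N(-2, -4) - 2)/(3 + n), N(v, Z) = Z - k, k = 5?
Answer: 1599686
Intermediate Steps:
w(m) = -7/5 + m/5
N(v, Z) = -5 + Z (N(v, Z) = Z - 1*5 = Z - 5 = -5 + Z)
y(n) = -11/(3 + n) (y(n) = ((-5 - 4) - 2)/(3 + n) = (-9 - 2)/(3 + n) = -11/(3 + n))
H(Y, K) = 9 + 33/(3 + Y) (H(Y, K) = 6 - 3*((-7/5 + (⅕)*2)*1 - 11/(3 + Y)) = 6 - 3*((-7/5 + ⅖)*1 - 11/(3 + Y)) = 6 - 3*(-1*1 - 11/(3 + Y)) = 6 - 3*(-1 - 11/(3 + Y)) = 6 + (3 + 33/(3 + Y)) = 9 + 33/(3 + Y))
126291*H(6, 7) = 126291*(3*(20 + 3*6)/(3 + 6)) = 126291*(3*(20 + 18)/9) = 126291*(3*(⅑)*38) = 126291*(38/3) = 1599686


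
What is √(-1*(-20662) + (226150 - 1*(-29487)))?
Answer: √276299 ≈ 525.64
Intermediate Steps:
√(-1*(-20662) + (226150 - 1*(-29487))) = √(20662 + (226150 + 29487)) = √(20662 + 255637) = √276299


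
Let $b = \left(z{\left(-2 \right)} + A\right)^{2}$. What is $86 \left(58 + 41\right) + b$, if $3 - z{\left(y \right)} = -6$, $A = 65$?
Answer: $13990$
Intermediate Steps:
$z{\left(y \right)} = 9$ ($z{\left(y \right)} = 3 - -6 = 3 + 6 = 9$)
$b = 5476$ ($b = \left(9 + 65\right)^{2} = 74^{2} = 5476$)
$86 \left(58 + 41\right) + b = 86 \left(58 + 41\right) + 5476 = 86 \cdot 99 + 5476 = 8514 + 5476 = 13990$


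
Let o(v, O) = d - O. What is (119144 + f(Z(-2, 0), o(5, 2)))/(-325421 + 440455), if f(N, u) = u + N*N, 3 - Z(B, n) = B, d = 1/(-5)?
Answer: 297917/287585 ≈ 1.0359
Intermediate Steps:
d = -1/5 ≈ -0.20000
Z(B, n) = 3 - B
o(v, O) = -1/5 - O
f(N, u) = u + N**2
(119144 + f(Z(-2, 0), o(5, 2)))/(-325421 + 440455) = (119144 + ((-1/5 - 1*2) + (3 - 1*(-2))**2))/(-325421 + 440455) = (119144 + ((-1/5 - 2) + (3 + 2)**2))/115034 = (119144 + (-11/5 + 5**2))*(1/115034) = (119144 + (-11/5 + 25))*(1/115034) = (119144 + 114/5)*(1/115034) = (595834/5)*(1/115034) = 297917/287585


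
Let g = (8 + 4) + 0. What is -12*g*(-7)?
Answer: 1008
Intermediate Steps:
g = 12 (g = 12 + 0 = 12)
-12*g*(-7) = -12*12*(-7) = -144*(-7) = 1008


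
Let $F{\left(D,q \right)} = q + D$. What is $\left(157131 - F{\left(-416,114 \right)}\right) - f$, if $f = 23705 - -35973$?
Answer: $97755$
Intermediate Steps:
$F{\left(D,q \right)} = D + q$
$f = 59678$ ($f = 23705 + 35973 = 59678$)
$\left(157131 - F{\left(-416,114 \right)}\right) - f = \left(157131 - \left(-416 + 114\right)\right) - 59678 = \left(157131 - -302\right) - 59678 = \left(157131 + 302\right) - 59678 = 157433 - 59678 = 97755$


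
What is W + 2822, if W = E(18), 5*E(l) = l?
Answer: 14128/5 ≈ 2825.6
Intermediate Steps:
E(l) = l/5
W = 18/5 (W = (⅕)*18 = 18/5 ≈ 3.6000)
W + 2822 = 18/5 + 2822 = 14128/5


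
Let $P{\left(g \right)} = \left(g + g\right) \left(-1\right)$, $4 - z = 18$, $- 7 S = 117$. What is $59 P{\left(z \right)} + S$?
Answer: $\frac{11447}{7} \approx 1635.3$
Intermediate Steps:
$S = - \frac{117}{7}$ ($S = \left(- \frac{1}{7}\right) 117 = - \frac{117}{7} \approx -16.714$)
$z = -14$ ($z = 4 - 18 = -14$)
$P{\left(g \right)} = - 2 g$ ($P{\left(g \right)} = 2 g \left(-1\right) = - 2 g$)
$59 P{\left(z \right)} + S = 59 \left(\left(-2\right) \left(-14\right)\right) - \frac{117}{7} = 59 \cdot 28 - \frac{117}{7} = 1652 - \frac{117}{7} = \frac{11447}{7}$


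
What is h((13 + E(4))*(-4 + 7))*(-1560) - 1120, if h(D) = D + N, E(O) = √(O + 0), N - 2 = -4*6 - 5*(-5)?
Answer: -76000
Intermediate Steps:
N = 3 (N = 2 + (-4*6 - 5*(-5)) = 2 + (-24 + 25) = 2 + 1 = 3)
E(O) = √O
h(D) = 3 + D (h(D) = D + 3 = 3 + D)
h((13 + E(4))*(-4 + 7))*(-1560) - 1120 = (3 + (13 + √4)*(-4 + 7))*(-1560) - 1120 = (3 + (13 + 2)*3)*(-1560) - 1120 = (3 + 15*3)*(-1560) - 1120 = (3 + 45)*(-1560) - 1120 = 48*(-1560) - 1120 = -74880 - 1120 = -76000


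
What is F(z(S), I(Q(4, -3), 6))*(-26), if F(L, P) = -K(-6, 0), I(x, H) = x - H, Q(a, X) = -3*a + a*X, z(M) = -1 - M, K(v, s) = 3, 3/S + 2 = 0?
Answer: 78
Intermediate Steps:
S = -3/2 (S = 3/(-2 + 0) = 3/(-2) = 3*(-1/2) = -3/2 ≈ -1.5000)
Q(a, X) = -3*a + X*a
F(L, P) = -3 (F(L, P) = -1*3 = -3)
F(z(S), I(Q(4, -3), 6))*(-26) = -3*(-26) = 78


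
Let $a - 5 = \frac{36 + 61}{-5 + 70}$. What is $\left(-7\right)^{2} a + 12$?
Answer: $\frac{21458}{65} \approx 330.12$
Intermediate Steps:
$a = \frac{422}{65}$ ($a = 5 + \frac{36 + 61}{-5 + 70} = 5 + \frac{97}{65} = \frac{422}{65} \approx 6.4923$)
$\left(-7\right)^{2} a + 12 = \left(-7\right)^{2} \cdot \frac{422}{65} + 12 = 49 \cdot \frac{422}{65} + 12 = \frac{20678}{65} + 12 = \frac{21458}{65}$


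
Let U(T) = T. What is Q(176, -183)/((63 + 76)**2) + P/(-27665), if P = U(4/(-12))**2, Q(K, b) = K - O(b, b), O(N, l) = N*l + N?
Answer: -8248892371/4810639185 ≈ -1.7147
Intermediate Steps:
O(N, l) = N + N*l
Q(K, b) = K - b*(1 + b)
P = 1/9 (P = (4/(-12))**2 = (4*(-1/12))**2 = (-1/3)**2 = 1/9 ≈ 0.11111)
Q(176, -183)/((63 + 76)**2) + P/(-27665) = (176 - 1*(-183)*(1 - 183))/((63 + 76)**2) + (1/9)/(-27665) = (176 - 1*(-183)*(-182))/(139**2) + (1/9)*(-1/27665) = (176 - 33306)/19321 - 1/248985 = -33130*1/19321 - 1/248985 = -33130/19321 - 1/248985 = -8248892371/4810639185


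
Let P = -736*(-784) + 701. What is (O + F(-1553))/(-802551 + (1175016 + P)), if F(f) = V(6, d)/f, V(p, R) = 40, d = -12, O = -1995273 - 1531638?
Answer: -5477292823/1475645070 ≈ -3.7118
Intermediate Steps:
O = -3526911
P = 577725 (P = 577024 + 701 = 577725)
F(f) = 40/f
(O + F(-1553))/(-802551 + (1175016 + P)) = (-3526911 + 40/(-1553))/(-802551 + (1175016 + 577725)) = (-3526911 + 40*(-1/1553))/(-802551 + 1752741) = (-3526911 - 40/1553)/950190 = -5477292823/1553*1/950190 = -5477292823/1475645070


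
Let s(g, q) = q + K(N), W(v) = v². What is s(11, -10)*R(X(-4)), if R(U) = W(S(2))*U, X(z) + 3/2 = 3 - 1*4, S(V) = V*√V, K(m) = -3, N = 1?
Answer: 260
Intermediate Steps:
S(V) = V^(3/2)
X(z) = -5/2 (X(z) = -3/2 + (3 - 1*4) = -3/2 + (3 - 4) = -3/2 - 1 = -5/2)
R(U) = 8*U (R(U) = (2^(3/2))²*U = (2*√2)²*U = 8*U)
s(g, q) = -3 + q (s(g, q) = q - 3 = -3 + q)
s(11, -10)*R(X(-4)) = (-3 - 10)*(8*(-5/2)) = -13*(-20) = 260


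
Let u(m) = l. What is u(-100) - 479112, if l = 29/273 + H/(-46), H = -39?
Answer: -6016676515/12558 ≈ -4.7911e+5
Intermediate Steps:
l = 11981/12558 (l = 29/273 - 39/(-46) = 29*(1/273) - 39*(-1/46) = 29/273 + 39/46 = 11981/12558 ≈ 0.95405)
u(m) = 11981/12558
u(-100) - 479112 = 11981/12558 - 479112 = -6016676515/12558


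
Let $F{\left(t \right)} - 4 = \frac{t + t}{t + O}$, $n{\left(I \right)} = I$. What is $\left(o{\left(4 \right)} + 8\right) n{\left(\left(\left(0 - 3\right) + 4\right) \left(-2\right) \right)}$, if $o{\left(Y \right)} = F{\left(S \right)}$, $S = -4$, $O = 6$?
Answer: $-16$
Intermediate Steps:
$F{\left(t \right)} = 4 + \frac{2 t}{6 + t}$ ($F{\left(t \right)} = 4 + \frac{t + t}{t + 6} = 4 + \frac{2 t}{6 + t}$)
$o{\left(Y \right)} = 0$ ($o{\left(Y \right)} = \frac{6 \left(4 - 4\right)}{6 - 4} = 6 \cdot \frac{1}{2} \cdot 0 = 0$)
$\left(o{\left(4 \right)} + 8\right) n{\left(\left(\left(0 - 3\right) + 4\right) \left(-2\right) \right)} = \left(0 + 8\right) \left(\left(0 - 3\right) + 4\right) \left(-2\right) = 8 \left(-3 + 4\right) \left(-2\right) = 8 \cdot 1 \left(-2\right) = 8 \left(-2\right) = -16$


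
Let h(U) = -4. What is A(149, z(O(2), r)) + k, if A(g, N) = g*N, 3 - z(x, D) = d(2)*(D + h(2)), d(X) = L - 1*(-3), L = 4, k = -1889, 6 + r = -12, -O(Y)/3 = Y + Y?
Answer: 21504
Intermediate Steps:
O(Y) = -6*Y (O(Y) = -3*(Y + Y) = -6*Y)
r = -18 (r = -6 - 12 = -18)
d(X) = 7 (d(X) = 4 - 1*(-3) = 4 + 3 = 7)
z(x, D) = 31 - 7*D (z(x, D) = 3 - 7*(D - 4) = 3 - 7*(-4 + D) = 3 - (-28 + 7*D) = 3 + (28 - 7*D) = 31 - 7*D)
A(g, N) = N*g
A(149, z(O(2), r)) + k = (31 - 7*(-18))*149 - 1889 = (31 + 126)*149 - 1889 = 157*149 - 1889 = 23393 - 1889 = 21504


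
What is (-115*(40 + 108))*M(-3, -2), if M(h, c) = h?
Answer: 51060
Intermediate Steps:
(-115*(40 + 108))*M(-3, -2) = -115*(40 + 108)*(-3) = -115*148*(-3) = -17020*(-3) = 51060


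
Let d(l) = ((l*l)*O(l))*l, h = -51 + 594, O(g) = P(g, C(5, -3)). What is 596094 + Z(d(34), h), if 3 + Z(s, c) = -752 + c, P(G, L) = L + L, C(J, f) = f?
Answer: 595882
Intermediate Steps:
P(G, L) = 2*L
O(g) = -6 (O(g) = 2*(-3) = -6)
h = 543
d(l) = -6*l³ (d(l) = ((l*l)*(-6))*l = (l²*(-6))*l = (-6*l²)*l = -6*l³)
Z(s, c) = -755 + c (Z(s, c) = -3 + (-752 + c) = -755 + c)
596094 + Z(d(34), h) = 596094 + (-755 + 543) = 596094 - 212 = 595882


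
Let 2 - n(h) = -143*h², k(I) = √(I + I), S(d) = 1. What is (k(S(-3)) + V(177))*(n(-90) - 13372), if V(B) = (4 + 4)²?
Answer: 73275520 + 1144930*√2 ≈ 7.4895e+7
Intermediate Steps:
k(I) = √2*√I (k(I) = √(2*I) = √2*√I)
n(h) = 2 + 143*h² (n(h) = 2 - (-143)*h² = 2 + 143*h²)
V(B) = 64 (V(B) = 8² = 64)
(k(S(-3)) + V(177))*(n(-90) - 13372) = (√2*√1 + 64)*((2 + 143*(-90)²) - 13372) = (√2*1 + 64)*((2 + 143*8100) - 13372) = (√2 + 64)*((2 + 1158300) - 13372) = (64 + √2)*(1158302 - 13372) = (64 + √2)*1144930 = 73275520 + 1144930*√2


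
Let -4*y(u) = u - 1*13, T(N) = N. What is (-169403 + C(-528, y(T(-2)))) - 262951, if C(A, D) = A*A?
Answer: -153570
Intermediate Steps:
y(u) = 13/4 - u/4 (y(u) = -(u - 1*13)/4 = -(u - 13)/4 = -(-13 + u)/4 = 13/4 - u/4)
C(A, D) = A²
(-169403 + C(-528, y(T(-2)))) - 262951 = (-169403 + (-528)²) - 262951 = (-169403 + 278784) - 262951 = 109381 - 262951 = -153570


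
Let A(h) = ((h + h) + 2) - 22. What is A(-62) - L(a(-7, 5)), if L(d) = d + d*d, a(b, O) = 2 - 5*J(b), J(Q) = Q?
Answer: -1550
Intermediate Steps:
A(h) = -20 + 2*h (A(h) = (2*h + 2) - 22 = (2 + 2*h) - 22 = -20 + 2*h)
a(b, O) = 2 - 5*b
L(d) = d + d²
A(-62) - L(a(-7, 5)) = (-20 + 2*(-62)) - (2 - 5*(-7))*(1 + (2 - 5*(-7))) = (-20 - 124) - (2 + 35)*(1 + (2 + 35)) = -144 - 37*(1 + 37) = -144 - 37*38 = -144 - 1*1406 = -144 - 1406 = -1550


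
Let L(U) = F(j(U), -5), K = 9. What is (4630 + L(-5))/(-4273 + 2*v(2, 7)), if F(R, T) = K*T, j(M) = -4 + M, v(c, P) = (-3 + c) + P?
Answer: -4585/4261 ≈ -1.0760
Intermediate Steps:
v(c, P) = -3 + P + c
F(R, T) = 9*T
L(U) = -45 (L(U) = 9*(-5) = -45)
(4630 + L(-5))/(-4273 + 2*v(2, 7)) = (4630 - 45)/(-4273 + 2*(-3 + 7 + 2)) = 4585/(-4273 + 2*6) = 4585/(-4273 + 12) = 4585/(-4261) = 4585*(-1/4261) = -4585/4261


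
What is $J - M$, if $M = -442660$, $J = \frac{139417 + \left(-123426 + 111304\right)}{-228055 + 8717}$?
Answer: $\frac{13870290255}{31334} \approx 4.4266 \cdot 10^{5}$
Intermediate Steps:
$J = - \frac{18185}{31334}$ ($J = \frac{139417 - 12122}{-219338} = 127295 \left(- \frac{1}{219338}\right) = - \frac{18185}{31334} \approx -0.58036$)
$J - M = - \frac{18185}{31334} - -442660 = - \frac{18185}{31334} + 442660 = \frac{13870290255}{31334}$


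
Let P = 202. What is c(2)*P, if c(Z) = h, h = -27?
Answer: -5454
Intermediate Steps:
c(Z) = -27
c(2)*P = -27*202 = -5454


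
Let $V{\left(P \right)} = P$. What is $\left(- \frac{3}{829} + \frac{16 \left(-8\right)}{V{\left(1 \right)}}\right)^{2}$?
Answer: $\frac{11260393225}{687241} \approx 16385.0$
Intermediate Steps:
$\left(- \frac{3}{829} + \frac{16 \left(-8\right)}{V{\left(1 \right)}}\right)^{2} = \left(- \frac{3}{829} + \frac{16 \left(-8\right)}{1}\right)^{2} = \left(\left(-3\right) \frac{1}{829} - 128\right)^{2} = \left(- \frac{3}{829} - 128\right)^{2} = \left(- \frac{106115}{829}\right)^{2} = \frac{11260393225}{687241}$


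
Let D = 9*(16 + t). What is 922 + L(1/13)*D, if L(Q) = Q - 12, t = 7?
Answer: -20099/13 ≈ -1546.1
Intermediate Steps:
L(Q) = -12 + Q
D = 207 (D = 9*(16 + 7) = 9*23 = 207)
922 + L(1/13)*D = 922 + (-12 + 1/13)*207 = 922 - 155/13*207 = 922 - 32085/13 = -20099/13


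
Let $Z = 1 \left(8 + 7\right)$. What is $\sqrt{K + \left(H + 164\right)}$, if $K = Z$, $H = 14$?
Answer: $\sqrt{193} \approx 13.892$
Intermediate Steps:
$Z = 15$ ($Z = 1 \cdot 15 = 15$)
$K = 15$
$\sqrt{K + \left(H + 164\right)} = \sqrt{15 + \left(14 + 164\right)} = \sqrt{15 + 178} = \sqrt{193}$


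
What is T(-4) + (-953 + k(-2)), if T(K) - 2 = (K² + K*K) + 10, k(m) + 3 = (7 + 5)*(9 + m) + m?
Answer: -830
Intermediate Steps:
k(m) = 105 + 13*m (k(m) = -3 + ((7 + 5)*(9 + m) + m) = -3 + (12*(9 + m) + m) = -3 + ((108 + 12*m) + m) = -3 + (108 + 13*m) = 105 + 13*m)
T(K) = 12 + 2*K² (T(K) = 2 + ((K² + K*K) + 10) = 2 + ((K² + K²) + 10) = 2 + (2*K² + 10) = 2 + (10 + 2*K²) = 12 + 2*K²)
T(-4) + (-953 + k(-2)) = (12 + 2*(-4)²) + (-953 + (105 + 13*(-2))) = (12 + 2*16) + (-953 + (105 - 26)) = (12 + 32) + (-953 + 79) = 44 - 874 = -830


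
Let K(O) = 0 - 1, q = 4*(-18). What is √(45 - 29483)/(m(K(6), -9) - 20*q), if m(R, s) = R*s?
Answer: I*√29438/1449 ≈ 0.11841*I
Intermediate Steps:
q = -72
K(O) = -1
√(45 - 29483)/(m(K(6), -9) - 20*q) = √(45 - 29483)/(-1*(-9) - 20*(-72)) = √(-29438)/(9 + 1440) = (I*√29438)/1449 = (I*√29438)*(1/1449) = I*√29438/1449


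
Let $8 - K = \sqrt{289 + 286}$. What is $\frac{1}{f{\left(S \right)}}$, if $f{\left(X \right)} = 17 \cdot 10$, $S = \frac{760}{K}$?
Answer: $\frac{1}{170} \approx 0.0058824$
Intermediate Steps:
$K = 8 - 5 \sqrt{23}$ ($K = 8 - \sqrt{289 + 286} = 8 - \sqrt{575} = 8 - 5 \sqrt{23} \approx -15.979$)
$S = \frac{760}{8 - 5 \sqrt{23}} \approx -47.562$
$f{\left(X \right)} = 170$
$\frac{1}{f{\left(S \right)}} = \frac{1}{170}$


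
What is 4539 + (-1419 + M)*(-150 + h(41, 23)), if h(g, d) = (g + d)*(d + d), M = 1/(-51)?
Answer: -201970291/51 ≈ -3.9602e+6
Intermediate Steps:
M = -1/51 ≈ -0.019608
h(g, d) = 2*d*(d + g) (h(g, d) = (d + g)*(2*d) = 2*d*(d + g))
4539 + (-1419 + M)*(-150 + h(41, 23)) = 4539 + (-1419 - 1/51)*(-150 + 2*23*(23 + 41)) = 4539 - 72370*(-150 + 2*23*64)/51 = 4539 - 72370*(-150 + 2944)/51 = 4539 - 72370/51*2794 = 4539 - 202201780/51 = -201970291/51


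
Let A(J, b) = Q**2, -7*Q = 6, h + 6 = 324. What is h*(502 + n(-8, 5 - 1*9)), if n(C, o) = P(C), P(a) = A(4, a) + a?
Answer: 7708956/49 ≈ 1.5733e+5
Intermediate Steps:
h = 318 (h = -6 + 324 = 318)
Q = -6/7 (Q = -1/7*6 = -6/7 ≈ -0.85714)
A(J, b) = 36/49 (A(J, b) = (-6/7)**2 = 36/49)
P(a) = 36/49 + a
n(C, o) = 36/49 + C
h*(502 + n(-8, 5 - 1*9)) = 318*(502 + (36/49 - 8)) = 318*(502 - 356/49) = 318*(24242/49) = 7708956/49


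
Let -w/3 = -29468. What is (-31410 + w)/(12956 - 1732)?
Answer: 1239/244 ≈ 5.0779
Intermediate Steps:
w = 88404 (w = -3*(-29468) = 88404)
(-31410 + w)/(12956 - 1732) = (-31410 + 88404)/(12956 - 1732) = 56994/11224 = 56994*(1/11224) = 1239/244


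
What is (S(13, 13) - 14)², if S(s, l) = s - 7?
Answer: 64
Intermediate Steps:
S(s, l) = -7 + s
(S(13, 13) - 14)² = ((-7 + 13) - 14)² = (6 - 14)² = (-8)² = 64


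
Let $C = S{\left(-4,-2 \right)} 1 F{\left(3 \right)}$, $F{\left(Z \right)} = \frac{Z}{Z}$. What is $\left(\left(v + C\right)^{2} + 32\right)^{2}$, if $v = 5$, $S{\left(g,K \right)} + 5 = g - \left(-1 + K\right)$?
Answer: $1089$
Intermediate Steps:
$S{\left(g,K \right)} = -4 + g - K$ ($S{\left(g,K \right)} = -5 - \left(-1 + K - g\right) = -5 + \left(1 + g - K\right) = -4 + g - K$)
$F{\left(Z \right)} = 1$
$C = -6$ ($C = \left(-4 - 4 - -2\right) 1 \cdot 1 = \left(-4 - 4 + 2\right) 1 \cdot 1 = \left(-6\right) 1 \cdot 1 = \left(-6\right) 1 = -6$)
$\left(\left(v + C\right)^{2} + 32\right)^{2} = \left(\left(5 - 6\right)^{2} + 32\right)^{2} = \left(\left(-1\right)^{2} + 32\right)^{2} = \left(1 + 32\right)^{2} = 33^{2} = 1089$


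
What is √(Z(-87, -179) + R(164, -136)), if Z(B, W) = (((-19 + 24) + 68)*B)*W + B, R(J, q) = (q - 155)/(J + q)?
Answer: √222799395/14 ≈ 1066.2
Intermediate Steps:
R(J, q) = (-155 + q)/(J + q)
Z(B, W) = B + 73*B*W (Z(B, W) = ((5 + 68)*B)*W + B = (73*B)*W + B = 73*B*W + B = B + 73*B*W)
√(Z(-87, -179) + R(164, -136)) = √(-87*(1 + 73*(-179)) + (-155 - 136)/(164 - 136)) = √(-87*(1 - 13067) - 291/28) = √(-87*(-13066) + (1/28)*(-291)) = √(1136742 - 291/28) = √(31828485/28) = √222799395/14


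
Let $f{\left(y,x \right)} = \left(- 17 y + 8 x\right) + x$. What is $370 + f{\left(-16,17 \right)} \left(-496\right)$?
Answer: $-210430$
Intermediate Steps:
$f{\left(y,x \right)} = - 17 y + 9 x$
$370 + f{\left(-16,17 \right)} \left(-496\right) = 370 + \left(\left(-17\right) \left(-16\right) + 9 \cdot 17\right) \left(-496\right) = 370 + \left(272 + 153\right) \left(-496\right) = 370 + 425 \left(-496\right) = 370 - 210800 = -210430$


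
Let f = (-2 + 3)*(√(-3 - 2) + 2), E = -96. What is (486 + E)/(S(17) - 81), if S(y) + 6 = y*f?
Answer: -3445/709 - 1105*I*√5/709 ≈ -4.859 - 3.485*I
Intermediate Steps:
f = 2 + I*√5 (f = 1*(√(-5) + 2) = 1*(I*√5 + 2) = 1*(2 + I*√5) = 2 + I*√5 ≈ 2.0 + 2.2361*I)
S(y) = -6 + y*(2 + I*√5)
(486 + E)/(S(17) - 81) = (486 - 96)/((-6 + 17*(2 + I*√5)) - 81) = 390/((-6 + (34 + 17*I*√5)) - 81) = 390/((28 + 17*I*√5) - 81) = 390/(-53 + 17*I*√5)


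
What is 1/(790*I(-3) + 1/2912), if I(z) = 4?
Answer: 2912/9201921 ≈ 0.00031646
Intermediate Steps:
1/(790*I(-3) + 1/2912) = 1/(790*4 + 1/2912) = 1/(3160 + 1/2912) = 1/(9201921/2912) = 2912/9201921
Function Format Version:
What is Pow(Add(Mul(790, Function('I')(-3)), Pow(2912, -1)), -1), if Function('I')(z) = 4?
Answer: Rational(2912, 9201921) ≈ 0.00031646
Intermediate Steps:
Pow(Add(Mul(790, Function('I')(-3)), Pow(2912, -1)), -1) = Pow(Add(Mul(790, 4), Pow(2912, -1)), -1) = Pow(Add(3160, Rational(1, 2912)), -1) = Pow(Rational(9201921, 2912), -1) = Rational(2912, 9201921)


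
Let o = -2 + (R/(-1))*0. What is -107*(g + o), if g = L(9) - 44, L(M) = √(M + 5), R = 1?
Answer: 4922 - 107*√14 ≈ 4521.6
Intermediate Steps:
L(M) = √(5 + M)
g = -44 + √14 (g = √(5 + 9) - 44 = √14 - 44 = -44 + √14 ≈ -40.258)
o = -2 (o = -2 + (1/(-1))*0 = -2 + (1*(-1))*0 = -2 - 1*0 = -2 + 0 = -2)
-107*(g + o) = -107*((-44 + √14) - 2) = -107*(-46 + √14) = 4922 - 107*√14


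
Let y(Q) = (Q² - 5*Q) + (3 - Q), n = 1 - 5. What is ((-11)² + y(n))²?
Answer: 26896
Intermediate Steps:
n = -4
y(Q) = 3 + Q² - 6*Q
((-11)² + y(n))² = ((-11)² + (3 + (-4)² - 6*(-4)))² = (121 + (3 + 16 + 24))² = (121 + 43)² = 164² = 26896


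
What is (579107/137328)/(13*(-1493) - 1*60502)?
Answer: -579107/10974017808 ≈ -5.2771e-5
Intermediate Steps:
(579107/137328)/(13*(-1493) - 1*60502) = (579107*(1/137328))/(-19409 - 60502) = (579107/137328)/(-79911) = (579107/137328)*(-1/79911) = -579107/10974017808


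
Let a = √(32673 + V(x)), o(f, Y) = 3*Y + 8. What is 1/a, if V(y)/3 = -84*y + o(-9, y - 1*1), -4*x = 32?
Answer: √962/5772 ≈ 0.0053736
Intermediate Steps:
x = -8 (x = -¼*32 = -8)
o(f, Y) = 8 + 3*Y
V(y) = 15 - 243*y (V(y) = 3*(-84*y + (8 + 3*(y - 1*1))) = 3*(-84*y + (8 + 3*(y - 1))) = 3*(-84*y + (8 + 3*(-1 + y))) = 3*(-84*y + (8 + (-3 + 3*y))) = 3*(-84*y + (5 + 3*y)) = 3*(5 - 81*y) = 15 - 243*y)
a = 6*√962 (a = √(32673 + (15 - 243*(-8))) = √(32673 + (15 + 1944)) = √(32673 + 1959) = √34632 = 6*√962 ≈ 186.10)
1/a = 1/(6*√962) = √962/5772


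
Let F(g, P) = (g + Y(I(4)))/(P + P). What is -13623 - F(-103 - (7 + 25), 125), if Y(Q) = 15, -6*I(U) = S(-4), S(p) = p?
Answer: -340563/25 ≈ -13623.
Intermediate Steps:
I(U) = ⅔ (I(U) = -⅙*(-4) = ⅔)
F(g, P) = (15 + g)/(2*P) (F(g, P) = (g + 15)/(P + P) = (15 + g)/((2*P)) = (15 + g)*(1/(2*P)) = (15 + g)/(2*P))
-13623 - F(-103 - (7 + 25), 125) = -13623 - (15 + (-103 - (7 + 25)))/(2*125) = -13623 - (15 + (-103 - 1*32))/(2*125) = -13623 - (15 + (-103 - 32))/(2*125) = -13623 - (15 - 135)/(2*125) = -13623 - (-120)/(2*125) = -13623 - 1*(-12/25) = -13623 + 12/25 = -340563/25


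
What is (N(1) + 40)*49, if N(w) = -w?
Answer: 1911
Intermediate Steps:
(N(1) + 40)*49 = (-1*1 + 40)*49 = (-1 + 40)*49 = 39*49 = 1911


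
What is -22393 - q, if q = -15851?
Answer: -6542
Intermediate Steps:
-22393 - q = -22393 - 1*(-15851) = -22393 + 15851 = -6542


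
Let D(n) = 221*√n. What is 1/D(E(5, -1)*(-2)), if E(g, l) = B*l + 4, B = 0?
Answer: -I*√2/884 ≈ -0.0015998*I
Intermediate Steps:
E(g, l) = 4 (E(g, l) = 0*l + 4 = 0 + 4 = 4)
1/D(E(5, -1)*(-2)) = 1/(221*√(4*(-2))) = 1/(221*√(-8)) = 1/(221*(2*I*√2)) = 1/(442*I*√2) = -I*√2/884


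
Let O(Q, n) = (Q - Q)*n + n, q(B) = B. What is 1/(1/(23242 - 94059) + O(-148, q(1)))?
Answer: 70817/70816 ≈ 1.0000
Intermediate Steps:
O(Q, n) = n (O(Q, n) = 0*n + n = 0 + n = n)
1/(1/(23242 - 94059) + O(-148, q(1))) = 1/(1/(23242 - 94059) + 1) = 1/(1/(-70817) + 1) = 1/(-1/70817 + 1) = 1/(70816/70817) = 70817/70816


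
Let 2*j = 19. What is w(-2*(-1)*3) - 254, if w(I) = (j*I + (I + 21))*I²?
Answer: 2770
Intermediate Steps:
j = 19/2 (j = (½)*19 = 19/2 ≈ 9.5000)
w(I) = I²*(21 + 21*I/2) (w(I) = (19*I/2 + (I + 21))*I² = (19*I/2 + (21 + I))*I² = (21 + 21*I/2)*I² = I²*(21 + 21*I/2))
w(-2*(-1)*3) - 254 = 21*(-2*(-1)*3)²*(2 - 2*(-1)*3)/2 - 254 = 21*(2*3)²*(2 + 2*3)/2 - 254 = (21/2)*6²*(2 + 6) - 254 = (21/2)*36*8 - 254 = 3024 - 254 = 2770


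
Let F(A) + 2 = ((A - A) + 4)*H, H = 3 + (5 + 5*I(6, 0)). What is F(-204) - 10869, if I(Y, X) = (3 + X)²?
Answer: -10659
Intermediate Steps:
H = 53 (H = 3 + (5 + 5*(3 + 0)²) = 3 + (5 + 5*3²) = 3 + (5 + 5*9) = 3 + (5 + 45) = 3 + 50 = 53)
F(A) = 210 (F(A) = -2 + ((A - A) + 4)*53 = -2 + (0 + 4)*53 = -2 + 4*53 = -2 + 212 = 210)
F(-204) - 10869 = 210 - 10869 = -10659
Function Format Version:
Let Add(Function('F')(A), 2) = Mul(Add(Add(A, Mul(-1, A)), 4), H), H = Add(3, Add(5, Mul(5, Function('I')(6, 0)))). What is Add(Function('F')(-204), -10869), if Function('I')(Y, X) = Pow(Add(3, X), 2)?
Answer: -10659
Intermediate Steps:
H = 53 (H = Add(3, Add(5, Mul(5, Pow(Add(3, 0), 2)))) = Add(3, Add(5, Mul(5, Pow(3, 2)))) = Add(3, Add(5, Mul(5, 9))) = Add(3, Add(5, 45)) = Add(3, 50) = 53)
Function('F')(A) = 210 (Function('F')(A) = Add(-2, Mul(Add(Add(A, Mul(-1, A)), 4), 53)) = Add(-2, Mul(Add(0, 4), 53)) = Add(-2, Mul(4, 53)) = Add(-2, 212) = 210)
Add(Function('F')(-204), -10869) = Add(210, -10869) = -10659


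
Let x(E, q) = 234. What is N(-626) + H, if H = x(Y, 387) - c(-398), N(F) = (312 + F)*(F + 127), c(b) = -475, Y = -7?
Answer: 157395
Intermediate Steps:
N(F) = (127 + F)*(312 + F) (N(F) = (312 + F)*(127 + F) = (127 + F)*(312 + F))
H = 709 (H = 234 - 1*(-475) = 234 + 475 = 709)
N(-626) + H = (39624 + (-626)**2 + 439*(-626)) + 709 = (39624 + 391876 - 274814) + 709 = 156686 + 709 = 157395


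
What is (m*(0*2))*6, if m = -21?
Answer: 0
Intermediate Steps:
(m*(0*2))*6 = -0*2*6 = -21*0*6 = 0*6 = 0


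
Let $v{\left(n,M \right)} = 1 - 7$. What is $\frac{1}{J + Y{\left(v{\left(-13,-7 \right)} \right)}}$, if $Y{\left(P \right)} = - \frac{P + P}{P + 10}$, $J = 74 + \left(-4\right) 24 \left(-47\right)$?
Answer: $\frac{1}{4589} \approx 0.00021791$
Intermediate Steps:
$v{\left(n,M \right)} = -6$
$J = 4586$ ($J = 74 - -4512 = 74 + 4512 = 4586$)
$Y{\left(P \right)} = - \frac{2 P}{10 + P}$
$\frac{1}{J + Y{\left(v{\left(-13,-7 \right)} \right)}} = \frac{1}{4586 - - \frac{12}{10 - 6}} = \frac{1}{4586 - - \frac{12}{4}} = \frac{1}{4586 - \left(-12\right) \frac{1}{4}} = \frac{1}{4586 + 3} = \frac{1}{4589}$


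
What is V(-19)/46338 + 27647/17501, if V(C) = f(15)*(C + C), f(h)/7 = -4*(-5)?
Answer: 594000683/405480669 ≈ 1.4649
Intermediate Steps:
f(h) = 140 (f(h) = 7*(-4*(-5)) = 7*20 = 140)
V(C) = 280*C (V(C) = 140*(C + C) = 140*(2*C) = 280*C)
V(-19)/46338 + 27647/17501 = (280*(-19))/46338 + 27647/17501 = -5320*1/46338 + 27647*(1/17501) = -2660/23169 + 27647/17501 = 594000683/405480669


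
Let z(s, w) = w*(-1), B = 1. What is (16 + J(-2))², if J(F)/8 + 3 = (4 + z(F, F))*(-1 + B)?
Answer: 64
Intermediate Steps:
z(s, w) = -w
J(F) = -24 (J(F) = -24 + 8*((4 - F)*(-1 + 1)) = -24 + 8*((4 - F)*0) = -24 + 8*0 = -24 + 0 = -24)
(16 + J(-2))² = (16 - 24)² = (-8)² = 64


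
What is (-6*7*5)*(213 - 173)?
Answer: -8400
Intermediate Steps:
(-6*7*5)*(213 - 173) = -42*5*40 = -210*40 = -8400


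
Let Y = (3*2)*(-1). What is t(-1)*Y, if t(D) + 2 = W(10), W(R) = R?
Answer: -48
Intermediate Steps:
Y = -6 (Y = 6*(-1) = -6)
t(D) = 8 (t(D) = -2 + 10 = 8)
t(-1)*Y = 8*(-6) = -48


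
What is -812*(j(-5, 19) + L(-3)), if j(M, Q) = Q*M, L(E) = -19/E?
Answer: 215992/3 ≈ 71997.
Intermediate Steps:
j(M, Q) = M*Q
-812*(j(-5, 19) + L(-3)) = -812*(-5*19 - 19/(-3)) = -812*(-95 - 19*(-⅓)) = -812*(-95 + 19/3) = -812*(-266/3) = 215992/3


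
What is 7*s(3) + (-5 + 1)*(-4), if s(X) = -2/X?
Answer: 34/3 ≈ 11.333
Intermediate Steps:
7*s(3) + (-5 + 1)*(-4) = 7*(-2/3) + (-5 + 1)*(-4) = 7*(-2*⅓) - 4*(-4) = 7*(-⅔) + 16 = -14/3 + 16 = 34/3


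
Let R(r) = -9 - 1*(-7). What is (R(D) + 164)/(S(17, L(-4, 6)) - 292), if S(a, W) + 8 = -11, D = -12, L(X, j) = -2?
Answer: -162/311 ≈ -0.52090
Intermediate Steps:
S(a, W) = -19 (S(a, W) = -8 - 11 = -19)
R(r) = -2 (R(r) = -9 + 7 = -2)
(R(D) + 164)/(S(17, L(-4, 6)) - 292) = (-2 + 164)/(-19 - 292) = 162/(-311) = 162*(-1/311) = -162/311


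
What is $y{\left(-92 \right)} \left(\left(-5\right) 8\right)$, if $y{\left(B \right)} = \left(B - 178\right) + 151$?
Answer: $4760$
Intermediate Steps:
$y{\left(B \right)} = -27 + B$ ($y{\left(B \right)} = \left(-178 + B\right) + 151 = -27 + B$)
$y{\left(-92 \right)} \left(\left(-5\right) 8\right) = \left(-27 - 92\right) \left(\left(-5\right) 8\right) = \left(-119\right) \left(-40\right) = 4760$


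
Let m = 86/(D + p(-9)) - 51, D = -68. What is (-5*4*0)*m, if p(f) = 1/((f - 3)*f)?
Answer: 0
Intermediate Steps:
p(f) = 1/(f*(-3 + f)) (p(f) = 1/((-3 + f)*f) = 1/(f*(-3 + f)))
m = -383781/7343 (m = 86/(-68 + 1/((-9)*(-3 - 9))) - 51 = 86/(-68 - 1/9/(-12)) - 51 = 86/(-68 - 1/9*(-1/12)) - 51 = 86/(-68 + 1/108) - 51 = 86/(-7343/108) - 51 = -108/7343*86 - 51 = -9288/7343 - 51 = -383781/7343 ≈ -52.265)
(-5*4*0)*m = (-5*4*0)*(-383781/7343) = -20*0*(-383781/7343) = 0*(-383781/7343) = 0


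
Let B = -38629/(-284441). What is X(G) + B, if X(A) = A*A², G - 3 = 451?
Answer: 26617039923453/284441 ≈ 9.3577e+7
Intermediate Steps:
G = 454 (G = 3 + 451 = 454)
X(A) = A³
B = 38629/284441 (B = -38629*(-1/284441) = 38629/284441 ≈ 0.13581)
X(G) + B = 454³ + 38629/284441 = 93576664 + 38629/284441 = 26617039923453/284441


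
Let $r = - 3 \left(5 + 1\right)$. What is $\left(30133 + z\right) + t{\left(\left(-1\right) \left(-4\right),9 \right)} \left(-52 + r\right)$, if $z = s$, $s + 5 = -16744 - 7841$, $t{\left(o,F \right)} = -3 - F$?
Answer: $6383$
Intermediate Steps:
$s = -24590$ ($s = -5 - 24585 = -24590$)
$z = -24590$
$r = -18$ ($r = \left(-3\right) 6 = -18$)
$\left(30133 + z\right) + t{\left(\left(-1\right) \left(-4\right),9 \right)} \left(-52 + r\right) = \left(30133 - 24590\right) + \left(-3 - 9\right) \left(-52 - 18\right) = 5543 + \left(-3 - 9\right) \left(-70\right) = 5543 - -840 = 5543 + 840 = 6383$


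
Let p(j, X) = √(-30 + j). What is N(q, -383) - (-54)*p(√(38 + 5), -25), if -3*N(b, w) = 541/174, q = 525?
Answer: -541/522 + 54*I*√(30 - √43) ≈ -1.0364 + 261.45*I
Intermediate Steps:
N(b, w) = -541/522 (N(b, w) = -541/(3*174) = -⅓*541/174 = -541/522)
N(q, -383) - (-54)*p(√(38 + 5), -25) = -541/522 - (-54)*√(-30 + √(38 + 5)) = -541/522 - (-54)*√(-30 + √43) = -541/522 + 54*√(-30 + √43)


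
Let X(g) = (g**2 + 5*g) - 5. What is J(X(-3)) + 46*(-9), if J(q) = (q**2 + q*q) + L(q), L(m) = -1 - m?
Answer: -162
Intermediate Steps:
X(g) = -5 + g**2 + 5*g
J(q) = -1 - q + 2*q**2 (J(q) = (q**2 + q*q) + (-1 - q) = (q**2 + q**2) + (-1 - q) = 2*q**2 + (-1 - q) = -1 - q + 2*q**2)
J(X(-3)) + 46*(-9) = (-1 - (-5 + (-3)**2 + 5*(-3)) + 2*(-5 + (-3)**2 + 5*(-3))**2) + 46*(-9) = (-1 - (-5 + 9 - 15) + 2*(-5 + 9 - 15)**2) - 414 = (-1 - 1*(-11) + 2*(-11)**2) - 414 = (-1 + 11 + 2*121) - 414 = (-1 + 11 + 242) - 414 = 252 - 414 = -162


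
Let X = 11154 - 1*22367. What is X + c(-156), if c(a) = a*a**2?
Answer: -3807629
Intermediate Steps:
c(a) = a**3
X = -11213 (X = 11154 - 22367 = -11213)
X + c(-156) = -11213 + (-156)**3 = -11213 - 3796416 = -3807629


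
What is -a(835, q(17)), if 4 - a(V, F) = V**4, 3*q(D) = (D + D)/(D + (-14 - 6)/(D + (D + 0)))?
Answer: 486122700621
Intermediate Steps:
q(D) = 2*D/(3*(D - 10/D)) (q(D) = ((D + D)/(D + (-14 - 6)/(D + (D + 0))))/3 = ((2*D)/(D - 20/(D + D)))/3 = ((2*D)/(D - 20*1/(2*D)))/3 = ((2*D)/(D - 10/D))/3 = (2*D/(D - 10/D))/3 = 2*D/(3*(D - 10/D)))
a(V, F) = 4 - V**4
-a(835, q(17)) = -(4 - 1*835**4) = -(4 - 1*486122700625) = -(4 - 486122700625) = -1*(-486122700621) = 486122700621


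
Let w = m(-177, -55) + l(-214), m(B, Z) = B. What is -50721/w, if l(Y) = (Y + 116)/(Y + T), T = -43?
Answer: 13035297/45391 ≈ 287.18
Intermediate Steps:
l(Y) = (116 + Y)/(-43 + Y) (l(Y) = (Y + 116)/(Y - 43) = (116 + Y)/(-43 + Y))
w = -45391/257 (w = -177 + (116 - 214)/(-43 - 214) = -177 - 98/(-257) = -177 - 1/257*(-98) = -177 + 98/257 = -45391/257 ≈ -176.62)
-50721/w = -50721/(-45391/257) = -50721*(-257/45391) = 13035297/45391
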